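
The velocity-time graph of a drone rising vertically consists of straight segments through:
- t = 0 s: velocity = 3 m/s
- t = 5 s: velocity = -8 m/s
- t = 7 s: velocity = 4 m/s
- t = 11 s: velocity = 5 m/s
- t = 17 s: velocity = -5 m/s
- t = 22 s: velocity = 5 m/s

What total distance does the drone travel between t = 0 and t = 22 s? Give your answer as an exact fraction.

Total distance travelled is ∫|v| dt — sum the magnitudes of each area piece.
0–5 s: v = 0 at t = 15/11 s; triangle areas 45/22 + 160/11 = 365/22 m
5–7 s: v = 0 at t = 19/3 s; triangle areas 16/3 + 4/3 = 20/3 m
7–11 s: |½(4 + 5)(4)| = 18 m
11–17 s: v = 0 at t = 14 s; triangle areas 7.5 + 7.5 = 15 m
17–22 s: v = 0 at t = 19.5 s; triangle areas 6.25 + 6.25 = 12.5 m
Total distance = 2269/33 m

2269/33 m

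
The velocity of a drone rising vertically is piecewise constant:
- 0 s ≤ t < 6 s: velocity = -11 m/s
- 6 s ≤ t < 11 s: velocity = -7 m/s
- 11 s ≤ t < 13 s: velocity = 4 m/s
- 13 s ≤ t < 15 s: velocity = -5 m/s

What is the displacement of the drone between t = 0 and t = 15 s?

-103 m

Displacement is the signed area under the v-t curve.
0–6 s: -11 × 6 = -66 m
6–11 s: -7 × 5 = -35 m
11–13 s: 4 × 2 = 8 m
13–15 s: -5 × 2 = -10 m
Net displacement = -103 m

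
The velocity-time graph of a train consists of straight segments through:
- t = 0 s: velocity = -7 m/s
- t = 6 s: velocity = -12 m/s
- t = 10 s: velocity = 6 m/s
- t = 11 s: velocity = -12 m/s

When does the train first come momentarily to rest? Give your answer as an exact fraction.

t = 26/3 s

v changes sign on 6–10 s (from -12 to 6); the graph is linear there, so v = 0 at t = 6 + (12)·(10 − 6)/(6 − -12) = 26/3 s.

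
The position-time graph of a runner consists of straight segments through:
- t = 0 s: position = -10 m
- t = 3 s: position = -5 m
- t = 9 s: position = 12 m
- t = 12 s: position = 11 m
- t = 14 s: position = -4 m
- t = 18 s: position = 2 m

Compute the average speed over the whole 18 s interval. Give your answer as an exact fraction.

Average speed = (total path length)/(elapsed time); on a piecewise-linear x-t graph the path length is Σ|Δx|.
0–3 s: |Δx| = |-5 − -10| = 5 m
3–9 s: |Δx| = |12 − -5| = 17 m
9–12 s: |Δx| = |11 − 12| = 1 m
12–14 s: |Δx| = |-4 − 11| = 15 m
14–18 s: |Δx| = |2 − -4| = 6 m
Total path = 44 m; average speed = 44/18 = 22/9 m/s.

22/9 m/s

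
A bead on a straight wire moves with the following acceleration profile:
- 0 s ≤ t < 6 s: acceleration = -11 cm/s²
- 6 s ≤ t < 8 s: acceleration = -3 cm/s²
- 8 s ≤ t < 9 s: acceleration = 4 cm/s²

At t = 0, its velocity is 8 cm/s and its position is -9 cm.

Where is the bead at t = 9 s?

On each constant-a segment, Δv = aΔt and Δx = v₀Δt + ½aΔt²; chain segment to segment.
0–6 s: v starts 8 cm/s; Δx = 8·6 + ½·-11·6² = -150 cm; v ends -58 cm/s.
6–8 s: v starts -58 cm/s; Δx = -58·2 + ½·-3·2² = -122 cm; v ends -64 cm/s.
8–9 s: v starts -64 cm/s; Δx = -64·1 + ½·4·1² = -62 cm; v ends -60 cm/s.
x(9) = -9 + Σ Δx = -343 cm.

-343 cm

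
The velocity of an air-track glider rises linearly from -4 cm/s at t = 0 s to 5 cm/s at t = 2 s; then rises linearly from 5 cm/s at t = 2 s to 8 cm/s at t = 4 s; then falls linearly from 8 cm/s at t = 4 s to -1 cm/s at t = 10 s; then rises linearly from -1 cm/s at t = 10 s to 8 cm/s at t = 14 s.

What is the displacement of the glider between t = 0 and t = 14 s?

49 cm

Displacement is the signed area under the v-t curve.
0–2 s: ½(-4 + 5)(2) = 1 cm
2–4 s: ½(5 + 8)(2) = 13 cm
4–10 s: ½(8 + -1)(6) = 21 cm
10–14 s: ½(-1 + 8)(4) = 14 cm
Net displacement = 49 cm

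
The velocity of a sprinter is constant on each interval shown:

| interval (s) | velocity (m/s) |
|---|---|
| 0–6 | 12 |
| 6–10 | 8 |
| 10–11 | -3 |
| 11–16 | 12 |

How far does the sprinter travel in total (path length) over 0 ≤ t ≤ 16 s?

Total distance travelled is ∫|v| dt — sum the magnitudes of each area piece.
0–6 s: |12| × 6 = 72 m
6–10 s: |8| × 4 = 32 m
10–11 s: |-3| × 1 = 3 m
11–16 s: |12| × 5 = 60 m
Total distance = 167 m

167 m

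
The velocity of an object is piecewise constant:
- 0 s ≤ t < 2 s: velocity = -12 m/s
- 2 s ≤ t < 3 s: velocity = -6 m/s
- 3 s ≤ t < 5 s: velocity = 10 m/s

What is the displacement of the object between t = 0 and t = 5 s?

Displacement is the signed area under the v-t curve.
0–2 s: -12 × 2 = -24 m
2–3 s: -6 × 1 = -6 m
3–5 s: 10 × 2 = 20 m
Net displacement = -10 m

-10 m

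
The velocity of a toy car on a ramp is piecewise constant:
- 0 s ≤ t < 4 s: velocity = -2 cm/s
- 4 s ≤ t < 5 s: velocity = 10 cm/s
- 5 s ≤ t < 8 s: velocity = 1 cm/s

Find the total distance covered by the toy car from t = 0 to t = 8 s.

21 cm

Total distance travelled is ∫|v| dt — sum the magnitudes of each area piece.
0–4 s: |-2| × 4 = 8 cm
4–5 s: |10| × 1 = 10 cm
5–8 s: |1| × 3 = 3 cm
Total distance = 21 cm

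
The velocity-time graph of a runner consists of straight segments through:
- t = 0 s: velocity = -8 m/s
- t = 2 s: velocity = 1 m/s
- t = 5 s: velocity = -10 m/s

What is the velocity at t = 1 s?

On 0–2 s the graph is linear from -8 to 1 m/s: v(1) = -8 + (1 − -8)·(1 − 0)/(2 − 0) = -3.5 m/s.

-3.5 m/s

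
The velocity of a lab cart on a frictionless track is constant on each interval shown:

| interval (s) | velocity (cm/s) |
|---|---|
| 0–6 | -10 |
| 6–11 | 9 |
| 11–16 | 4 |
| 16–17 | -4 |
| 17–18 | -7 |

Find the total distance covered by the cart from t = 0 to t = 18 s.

Total distance travelled is ∫|v| dt — sum the magnitudes of each area piece.
0–6 s: |-10| × 6 = 60 cm
6–11 s: |9| × 5 = 45 cm
11–16 s: |4| × 5 = 20 cm
16–17 s: |-4| × 1 = 4 cm
17–18 s: |-7| × 1 = 7 cm
Total distance = 136 cm

136 cm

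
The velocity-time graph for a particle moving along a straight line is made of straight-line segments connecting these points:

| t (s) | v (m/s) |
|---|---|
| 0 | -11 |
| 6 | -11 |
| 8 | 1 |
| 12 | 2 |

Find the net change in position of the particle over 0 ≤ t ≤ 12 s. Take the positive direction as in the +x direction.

Net displacement equals the area under the velocity-time graph (areas below the axis count negative).
0–6 s: -11 × 6 = -66 m
6–8 s: ½(-11 + 1)(2) = -10 m
8–12 s: ½(1 + 2)(4) = 6 m
Net displacement = -70 m

-70 m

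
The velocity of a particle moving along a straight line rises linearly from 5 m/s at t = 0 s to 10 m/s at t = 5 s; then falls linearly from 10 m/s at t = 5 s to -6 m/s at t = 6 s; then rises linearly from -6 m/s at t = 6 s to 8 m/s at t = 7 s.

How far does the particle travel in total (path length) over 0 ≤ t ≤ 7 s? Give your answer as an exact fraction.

Total distance travelled is ∫|v| dt — sum the magnitudes of each area piece.
0–5 s: |½(5 + 10)(5)| = 37.5 m
5–6 s: v = 0 at t = 5.625 s; triangle areas 3.125 + 1.125 = 4.25 m
6–7 s: v = 0 at t = 45/7 s; triangle areas 9/7 + 16/7 = 25/7 m
Total distance = 1269/28 m

1269/28 m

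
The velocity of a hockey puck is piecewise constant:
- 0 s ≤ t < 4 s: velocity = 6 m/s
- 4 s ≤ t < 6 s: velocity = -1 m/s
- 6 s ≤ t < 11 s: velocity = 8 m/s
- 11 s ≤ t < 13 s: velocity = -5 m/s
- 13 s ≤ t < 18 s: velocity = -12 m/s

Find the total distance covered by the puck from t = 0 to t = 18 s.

136 m

Distance (not displacement) is the total path length: add the absolute areas under v-t.
0–4 s: |6| × 4 = 24 m
4–6 s: |-1| × 2 = 2 m
6–11 s: |8| × 5 = 40 m
11–13 s: |-5| × 2 = 10 m
13–18 s: |-12| × 5 = 60 m
Total distance = 136 m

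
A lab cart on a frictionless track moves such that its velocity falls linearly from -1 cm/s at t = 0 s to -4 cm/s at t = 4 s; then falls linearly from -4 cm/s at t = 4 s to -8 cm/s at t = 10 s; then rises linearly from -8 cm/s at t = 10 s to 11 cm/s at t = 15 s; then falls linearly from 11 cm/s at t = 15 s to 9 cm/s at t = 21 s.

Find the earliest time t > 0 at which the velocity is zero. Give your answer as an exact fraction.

v changes sign on 10–15 s (from -8 to 11); the graph is linear there, so v = 0 at t = 10 + (8)·(15 − 10)/(11 − -8) = 230/19 s.

t = 230/19 s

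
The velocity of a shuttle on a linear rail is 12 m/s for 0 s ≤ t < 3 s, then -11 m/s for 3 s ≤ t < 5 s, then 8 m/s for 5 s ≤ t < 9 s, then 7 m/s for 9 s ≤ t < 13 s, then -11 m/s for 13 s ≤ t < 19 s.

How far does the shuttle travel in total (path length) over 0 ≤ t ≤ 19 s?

184 m

Distance (not displacement) is the total path length: add the absolute areas under v-t.
0–3 s: |12| × 3 = 36 m
3–5 s: |-11| × 2 = 22 m
5–9 s: |8| × 4 = 32 m
9–13 s: |7| × 4 = 28 m
13–19 s: |-11| × 6 = 66 m
Total distance = 184 m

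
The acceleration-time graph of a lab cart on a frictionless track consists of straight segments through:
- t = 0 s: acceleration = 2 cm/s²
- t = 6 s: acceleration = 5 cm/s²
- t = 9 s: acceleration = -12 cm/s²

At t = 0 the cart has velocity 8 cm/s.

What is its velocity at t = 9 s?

18.5 cm/s

Δv equals the area under the a-t graph; then v = v₀ + Δv.
0–6 s: ½(2 + 5)(6) = 21 cm/s
6–9 s: ½(5 + -12)(3) = -10.5 cm/s
Δv = 10.5 cm/s, so v(9) = 8 + (10.5) = 18.5 cm/s.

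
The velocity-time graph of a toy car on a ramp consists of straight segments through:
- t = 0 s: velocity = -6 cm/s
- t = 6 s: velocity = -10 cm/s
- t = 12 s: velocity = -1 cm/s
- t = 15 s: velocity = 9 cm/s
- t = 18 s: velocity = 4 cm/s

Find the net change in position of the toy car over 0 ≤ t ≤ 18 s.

-49.5 cm

Net displacement equals the area under the velocity-time graph (areas below the axis count negative).
0–6 s: ½(-6 + -10)(6) = -48 cm
6–12 s: ½(-10 + -1)(6) = -33 cm
12–15 s: ½(-1 + 9)(3) = 12 cm
15–18 s: ½(9 + 4)(3) = 19.5 cm
Net displacement = -49.5 cm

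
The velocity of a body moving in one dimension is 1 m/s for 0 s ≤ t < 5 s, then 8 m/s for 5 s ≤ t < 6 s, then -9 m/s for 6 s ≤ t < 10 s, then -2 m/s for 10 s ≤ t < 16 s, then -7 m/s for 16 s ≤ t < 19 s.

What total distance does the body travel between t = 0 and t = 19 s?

82 m

Total distance travelled is ∫|v| dt — sum the magnitudes of each area piece.
0–5 s: |1| × 5 = 5 m
5–6 s: |8| × 1 = 8 m
6–10 s: |-9| × 4 = 36 m
10–16 s: |-2| × 6 = 12 m
16–19 s: |-7| × 3 = 21 m
Total distance = 82 m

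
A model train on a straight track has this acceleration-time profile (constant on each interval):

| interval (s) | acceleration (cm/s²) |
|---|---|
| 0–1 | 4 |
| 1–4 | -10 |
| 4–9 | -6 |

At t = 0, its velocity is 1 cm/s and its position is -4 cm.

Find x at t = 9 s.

On each constant-a segment, Δv = aΔt and Δx = v₀Δt + ½aΔt²; chain segment to segment.
0–1 s: v starts 1 cm/s; Δx = 1·1 + ½·4·1² = 3 cm; v ends 5 cm/s.
1–4 s: v starts 5 cm/s; Δx = 5·3 + ½·-10·3² = -30 cm; v ends -25 cm/s.
4–9 s: v starts -25 cm/s; Δx = -25·5 + ½·-6·5² = -200 cm; v ends -55 cm/s.
x(9) = -4 + Σ Δx = -231 cm.

-231 cm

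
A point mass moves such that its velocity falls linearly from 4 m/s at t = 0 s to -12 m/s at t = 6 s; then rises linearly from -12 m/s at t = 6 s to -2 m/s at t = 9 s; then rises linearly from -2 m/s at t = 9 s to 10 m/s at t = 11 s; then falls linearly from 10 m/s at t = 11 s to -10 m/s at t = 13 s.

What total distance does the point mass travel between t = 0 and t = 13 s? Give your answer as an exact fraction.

209/3 m

Distance (not displacement) is the total path length: add the absolute areas under v-t.
0–6 s: v = 0 at t = 1.5 s; triangle areas 3 + 27 = 30 m
6–9 s: |½(-12 + -2)(3)| = 21 m
9–11 s: v = 0 at t = 28/3 s; triangle areas 1/3 + 25/3 = 26/3 m
11–13 s: v = 0 at t = 12 s; triangle areas 5 + 5 = 10 m
Total distance = 209/3 m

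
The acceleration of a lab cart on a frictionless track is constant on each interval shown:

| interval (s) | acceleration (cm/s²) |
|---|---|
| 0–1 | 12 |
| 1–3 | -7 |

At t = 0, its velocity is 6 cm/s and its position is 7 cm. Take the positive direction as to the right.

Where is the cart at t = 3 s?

On each constant-a segment, Δv = aΔt and Δx = v₀Δt + ½aΔt²; chain segment to segment.
0–1 s: v starts 6 cm/s; Δx = 6·1 + ½·12·1² = 12 cm; v ends 18 cm/s.
1–3 s: v starts 18 cm/s; Δx = 18·2 + ½·-7·2² = 22 cm; v ends 4 cm/s.
x(3) = 7 + Σ Δx = 41 cm.

41 cm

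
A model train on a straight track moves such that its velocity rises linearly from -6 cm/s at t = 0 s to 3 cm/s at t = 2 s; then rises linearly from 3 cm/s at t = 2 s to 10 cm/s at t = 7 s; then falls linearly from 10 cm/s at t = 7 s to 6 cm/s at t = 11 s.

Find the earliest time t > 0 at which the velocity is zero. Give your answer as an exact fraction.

v changes sign on 0–2 s (from -6 to 3); the graph is linear there, so v = 0 at t = 0 + (6)·(2 − 0)/(3 − -6) = 4/3 s.

t = 4/3 s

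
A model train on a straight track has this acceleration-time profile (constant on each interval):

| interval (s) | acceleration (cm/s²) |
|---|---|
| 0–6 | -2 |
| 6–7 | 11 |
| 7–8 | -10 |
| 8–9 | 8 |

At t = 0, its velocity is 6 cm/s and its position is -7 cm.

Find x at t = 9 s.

On each constant-a segment, Δv = aΔt and Δx = v₀Δt + ½aΔt²; chain segment to segment.
0–6 s: v starts 6 cm/s; Δx = 6·6 + ½·-2·6² = 0 cm; v ends -6 cm/s.
6–7 s: v starts -6 cm/s; Δx = -6·1 + ½·11·1² = -0.5 cm; v ends 5 cm/s.
7–8 s: v starts 5 cm/s; Δx = 5·1 + ½·-10·1² = 0 cm; v ends -5 cm/s.
8–9 s: v starts -5 cm/s; Δx = -5·1 + ½·8·1² = -1 cm; v ends 3 cm/s.
x(9) = -7 + Σ Δx = -8.5 cm.

-8.5 cm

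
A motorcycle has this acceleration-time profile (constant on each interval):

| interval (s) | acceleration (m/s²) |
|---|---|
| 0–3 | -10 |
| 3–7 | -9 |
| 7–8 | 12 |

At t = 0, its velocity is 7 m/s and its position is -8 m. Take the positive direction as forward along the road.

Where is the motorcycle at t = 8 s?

On each constant-a segment, Δv = aΔt and Δx = v₀Δt + ½aΔt²; chain segment to segment.
0–3 s: v starts 7 m/s; Δx = 7·3 + ½·-10·3² = -24 m; v ends -23 m/s.
3–7 s: v starts -23 m/s; Δx = -23·4 + ½·-9·4² = -164 m; v ends -59 m/s.
7–8 s: v starts -59 m/s; Δx = -59·1 + ½·12·1² = -53 m; v ends -47 m/s.
x(8) = -8 + Σ Δx = -249 m.

-249 m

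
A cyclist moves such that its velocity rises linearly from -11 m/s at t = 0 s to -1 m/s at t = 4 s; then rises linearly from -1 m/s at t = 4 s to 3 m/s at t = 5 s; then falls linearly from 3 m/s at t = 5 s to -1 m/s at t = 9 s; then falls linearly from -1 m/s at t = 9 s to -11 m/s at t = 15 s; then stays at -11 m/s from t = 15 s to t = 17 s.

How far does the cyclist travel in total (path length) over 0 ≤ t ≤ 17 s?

Total distance travelled is ∫|v| dt — sum the magnitudes of each area piece.
0–4 s: |½(-11 + -1)(4)| = 24 m
4–5 s: v = 0 at t = 4.25 s; triangle areas 0.125 + 1.125 = 1.25 m
5–9 s: v = 0 at t = 8 s; triangle areas 4.5 + 0.5 = 5 m
9–15 s: |½(-1 + -11)(6)| = 36 m
15–17 s: |-11| × 2 = 22 m
Total distance = 88.25 m

88.25 m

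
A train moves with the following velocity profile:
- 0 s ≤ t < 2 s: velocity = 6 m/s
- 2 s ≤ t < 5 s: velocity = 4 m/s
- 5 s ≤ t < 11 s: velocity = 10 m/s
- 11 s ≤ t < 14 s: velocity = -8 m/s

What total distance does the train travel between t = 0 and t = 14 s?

108 m

Total distance travelled is ∫|v| dt — sum the magnitudes of each area piece.
0–2 s: |6| × 2 = 12 m
2–5 s: |4| × 3 = 12 m
5–11 s: |10| × 6 = 60 m
11–14 s: |-8| × 3 = 24 m
Total distance = 108 m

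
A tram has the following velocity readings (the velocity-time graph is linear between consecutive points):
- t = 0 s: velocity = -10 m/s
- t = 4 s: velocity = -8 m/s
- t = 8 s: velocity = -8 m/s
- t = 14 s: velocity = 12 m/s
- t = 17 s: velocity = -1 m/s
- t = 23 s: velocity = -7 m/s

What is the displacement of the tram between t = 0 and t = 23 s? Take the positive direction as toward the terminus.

-63.5 m

Net displacement equals the area under the velocity-time graph (areas below the axis count negative).
0–4 s: ½(-10 + -8)(4) = -36 m
4–8 s: -8 × 4 = -32 m
8–14 s: ½(-8 + 12)(6) = 12 m
14–17 s: ½(12 + -1)(3) = 16.5 m
17–23 s: ½(-1 + -7)(6) = -24 m
Net displacement = -63.5 m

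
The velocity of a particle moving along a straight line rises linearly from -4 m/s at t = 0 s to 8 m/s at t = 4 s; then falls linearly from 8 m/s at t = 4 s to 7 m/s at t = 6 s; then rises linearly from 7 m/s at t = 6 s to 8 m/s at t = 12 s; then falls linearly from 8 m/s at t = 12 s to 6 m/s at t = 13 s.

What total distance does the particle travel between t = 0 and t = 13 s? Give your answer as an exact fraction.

Total distance travelled is ∫|v| dt — sum the magnitudes of each area piece.
0–4 s: v = 0 at t = 4/3 s; triangle areas 8/3 + 32/3 = 40/3 m
4–6 s: |½(8 + 7)(2)| = 15 m
6–12 s: |½(7 + 8)(6)| = 45 m
12–13 s: |½(8 + 6)(1)| = 7 m
Total distance = 241/3 m

241/3 m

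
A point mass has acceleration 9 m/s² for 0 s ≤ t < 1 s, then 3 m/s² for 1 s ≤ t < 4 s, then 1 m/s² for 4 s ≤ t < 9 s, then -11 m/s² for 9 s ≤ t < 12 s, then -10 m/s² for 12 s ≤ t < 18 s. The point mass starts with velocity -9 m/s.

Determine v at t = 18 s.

Δv equals the area under the a-t graph; then v = v₀ + Δv.
0–1 s: 9 × 1 = 9 m/s
1–4 s: 3 × 3 = 9 m/s
4–9 s: 1 × 5 = 5 m/s
9–12 s: -11 × 3 = -33 m/s
12–18 s: -10 × 6 = -60 m/s
Δv = -70 m/s, so v(18) = -9 + (-70) = -79 m/s.

-79 m/s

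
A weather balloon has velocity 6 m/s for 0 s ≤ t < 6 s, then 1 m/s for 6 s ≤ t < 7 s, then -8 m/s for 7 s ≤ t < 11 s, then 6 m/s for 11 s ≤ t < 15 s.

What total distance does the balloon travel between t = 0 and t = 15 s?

Distance (not displacement) is the total path length: add the absolute areas under v-t.
0–6 s: |6| × 6 = 36 m
6–7 s: |1| × 1 = 1 m
7–11 s: |-8| × 4 = 32 m
11–15 s: |6| × 4 = 24 m
Total distance = 93 m

93 m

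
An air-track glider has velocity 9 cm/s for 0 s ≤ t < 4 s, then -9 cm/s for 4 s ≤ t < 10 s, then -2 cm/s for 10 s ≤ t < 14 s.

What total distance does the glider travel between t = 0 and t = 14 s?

Total distance travelled is ∫|v| dt — sum the magnitudes of each area piece.
0–4 s: |9| × 4 = 36 cm
4–10 s: |-9| × 6 = 54 cm
10–14 s: |-2| × 4 = 8 cm
Total distance = 98 cm

98 cm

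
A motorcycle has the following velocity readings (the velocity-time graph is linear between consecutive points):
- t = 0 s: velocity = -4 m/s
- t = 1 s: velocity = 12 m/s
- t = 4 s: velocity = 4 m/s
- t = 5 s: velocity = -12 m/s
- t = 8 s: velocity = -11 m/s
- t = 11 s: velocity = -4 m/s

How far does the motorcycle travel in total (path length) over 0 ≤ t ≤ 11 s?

Total distance travelled is ∫|v| dt — sum the magnitudes of each area piece.
0–1 s: v = 0 at t = 0.25 s; triangle areas 0.5 + 4.5 = 5 m
1–4 s: |½(12 + 4)(3)| = 24 m
4–5 s: v = 0 at t = 4.25 s; triangle areas 0.5 + 4.5 = 5 m
5–8 s: |½(-12 + -11)(3)| = 34.5 m
8–11 s: |½(-11 + -4)(3)| = 22.5 m
Total distance = 91 m

91 m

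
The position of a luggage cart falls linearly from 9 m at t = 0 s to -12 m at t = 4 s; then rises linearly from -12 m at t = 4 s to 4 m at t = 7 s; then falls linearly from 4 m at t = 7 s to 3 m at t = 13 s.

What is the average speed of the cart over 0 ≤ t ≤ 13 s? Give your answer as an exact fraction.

38/13 m/s

Average speed = (total path length)/(elapsed time); on a piecewise-linear x-t graph the path length is Σ|Δx|.
0–4 s: |Δx| = |-12 − 9| = 21 m
4–7 s: |Δx| = |4 − -12| = 16 m
7–13 s: |Δx| = |3 − 4| = 1 m
Total path = 38 m; average speed = 38/13 = 38/13 m/s.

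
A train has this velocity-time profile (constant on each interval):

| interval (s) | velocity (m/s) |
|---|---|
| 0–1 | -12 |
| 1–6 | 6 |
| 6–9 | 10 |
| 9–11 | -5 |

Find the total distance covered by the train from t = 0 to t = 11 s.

82 m

Distance (not displacement) is the total path length: add the absolute areas under v-t.
0–1 s: |-12| × 1 = 12 m
1–6 s: |6| × 5 = 30 m
6–9 s: |10| × 3 = 30 m
9–11 s: |-5| × 2 = 10 m
Total distance = 82 m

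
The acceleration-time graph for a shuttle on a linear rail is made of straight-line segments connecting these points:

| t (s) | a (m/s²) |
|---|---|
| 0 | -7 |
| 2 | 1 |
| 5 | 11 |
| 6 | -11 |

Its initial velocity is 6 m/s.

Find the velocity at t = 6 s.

18 m/s

Δv equals the area under the a-t graph; then v = v₀ + Δv.
0–2 s: ½(-7 + 1)(2) = -6 m/s
2–5 s: ½(1 + 11)(3) = 18 m/s
5–6 s: ½(11 + -11)(1) = 0 m/s
Δv = 12 m/s, so v(6) = 6 + (12) = 18 m/s.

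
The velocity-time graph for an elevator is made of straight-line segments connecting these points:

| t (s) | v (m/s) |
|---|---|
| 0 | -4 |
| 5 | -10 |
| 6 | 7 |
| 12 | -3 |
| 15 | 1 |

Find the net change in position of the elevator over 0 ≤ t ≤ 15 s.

-27.5 m

Net displacement equals the area under the velocity-time graph (areas below the axis count negative).
0–5 s: ½(-4 + -10)(5) = -35 m
5–6 s: ½(-10 + 7)(1) = -1.5 m
6–12 s: ½(7 + -3)(6) = 12 m
12–15 s: ½(-3 + 1)(3) = -3 m
Net displacement = -27.5 m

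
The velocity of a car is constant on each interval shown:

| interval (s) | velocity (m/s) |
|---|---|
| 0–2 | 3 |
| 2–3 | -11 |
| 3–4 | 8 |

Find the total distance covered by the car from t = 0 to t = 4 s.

25 m

Total distance travelled is ∫|v| dt — sum the magnitudes of each area piece.
0–2 s: |3| × 2 = 6 m
2–3 s: |-11| × 1 = 11 m
3–4 s: |8| × 1 = 8 m
Total distance = 25 m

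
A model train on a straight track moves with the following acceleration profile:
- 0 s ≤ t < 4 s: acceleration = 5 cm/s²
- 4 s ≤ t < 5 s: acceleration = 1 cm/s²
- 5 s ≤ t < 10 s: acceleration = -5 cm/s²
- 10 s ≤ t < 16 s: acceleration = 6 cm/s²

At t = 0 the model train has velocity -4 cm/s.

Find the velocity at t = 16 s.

28 cm/s

Δv equals the area under the a-t graph; then v = v₀ + Δv.
0–4 s: 5 × 4 = 20 cm/s
4–5 s: 1 × 1 = 1 cm/s
5–10 s: -5 × 5 = -25 cm/s
10–16 s: 6 × 6 = 36 cm/s
Δv = 32 cm/s, so v(16) = -4 + (32) = 28 cm/s.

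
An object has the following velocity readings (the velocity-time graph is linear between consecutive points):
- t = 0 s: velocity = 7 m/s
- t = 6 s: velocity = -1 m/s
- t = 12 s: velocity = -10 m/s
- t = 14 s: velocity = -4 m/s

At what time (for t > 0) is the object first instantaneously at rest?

t = 5.25 s

v changes sign on 0–6 s (from 7 to -1); the graph is linear there, so v = 0 at t = 0 + (-7)·(6 − 0)/(-1 − 7) = 5.25 s.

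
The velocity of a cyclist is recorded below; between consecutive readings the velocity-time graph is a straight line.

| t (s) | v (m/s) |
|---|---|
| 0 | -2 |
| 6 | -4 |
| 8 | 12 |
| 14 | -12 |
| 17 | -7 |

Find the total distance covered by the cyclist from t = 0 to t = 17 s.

Total distance travelled is ∫|v| dt — sum the magnitudes of each area piece.
0–6 s: |½(-2 + -4)(6)| = 18 m
6–8 s: v = 0 at t = 6.5 s; triangle areas 1 + 9 = 10 m
8–14 s: v = 0 at t = 11 s; triangle areas 18 + 18 = 36 m
14–17 s: |½(-12 + -7)(3)| = 28.5 m
Total distance = 92.5 m

92.5 m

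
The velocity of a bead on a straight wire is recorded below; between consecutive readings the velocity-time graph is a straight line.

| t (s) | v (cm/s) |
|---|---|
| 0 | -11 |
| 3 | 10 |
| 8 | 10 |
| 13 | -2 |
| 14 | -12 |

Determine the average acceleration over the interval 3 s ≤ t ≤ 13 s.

-1.2 cm/s²

Average acceleration = Δv/Δt = (-2 − 10)/(13 − 3) = -1.2 cm/s².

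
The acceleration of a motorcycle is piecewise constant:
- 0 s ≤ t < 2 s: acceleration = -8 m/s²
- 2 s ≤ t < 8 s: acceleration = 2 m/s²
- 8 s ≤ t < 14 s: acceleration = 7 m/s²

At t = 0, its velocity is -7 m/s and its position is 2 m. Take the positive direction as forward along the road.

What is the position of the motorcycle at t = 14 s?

On each constant-a segment, Δv = aΔt and Δx = v₀Δt + ½aΔt²; chain segment to segment.
0–2 s: v starts -7 m/s; Δx = -7·2 + ½·-8·2² = -30 m; v ends -23 m/s.
2–8 s: v starts -23 m/s; Δx = -23·6 + ½·2·6² = -102 m; v ends -11 m/s.
8–14 s: v starts -11 m/s; Δx = -11·6 + ½·7·6² = 60 m; v ends 31 m/s.
x(14) = 2 + Σ Δx = -70 m.

-70 m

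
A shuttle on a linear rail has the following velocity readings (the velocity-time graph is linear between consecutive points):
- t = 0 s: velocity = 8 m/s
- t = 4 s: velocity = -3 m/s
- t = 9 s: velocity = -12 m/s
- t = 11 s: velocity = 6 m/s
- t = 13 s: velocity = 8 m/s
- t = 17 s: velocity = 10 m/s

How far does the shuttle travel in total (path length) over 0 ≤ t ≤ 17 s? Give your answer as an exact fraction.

Total distance travelled is ∫|v| dt — sum the magnitudes of each area piece.
0–4 s: v = 0 at t = 32/11 s; triangle areas 128/11 + 18/11 = 146/11 m
4–9 s: |½(-3 + -12)(5)| = 37.5 m
9–11 s: v = 0 at t = 31/3 s; triangle areas 8 + 2 = 10 m
11–13 s: |½(6 + 8)(2)| = 14 m
13–17 s: |½(8 + 10)(4)| = 36 m
Total distance = 2437/22 m

2437/22 m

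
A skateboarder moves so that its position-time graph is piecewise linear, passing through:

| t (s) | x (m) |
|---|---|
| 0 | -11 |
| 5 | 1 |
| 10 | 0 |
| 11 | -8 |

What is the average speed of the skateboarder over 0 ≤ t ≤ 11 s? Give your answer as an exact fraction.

21/11 m/s

Average speed = (total path length)/(elapsed time); on a piecewise-linear x-t graph the path length is Σ|Δx|.
0–5 s: |Δx| = |1 − -11| = 12 m
5–10 s: |Δx| = |0 − 1| = 1 m
10–11 s: |Δx| = |-8 − 0| = 8 m
Total path = 21 m; average speed = 21/11 = 21/11 m/s.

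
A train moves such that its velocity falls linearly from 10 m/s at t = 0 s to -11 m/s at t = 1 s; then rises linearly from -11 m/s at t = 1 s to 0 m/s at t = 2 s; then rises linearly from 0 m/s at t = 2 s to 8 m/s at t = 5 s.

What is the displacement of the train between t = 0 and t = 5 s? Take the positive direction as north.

Net displacement equals the area under the velocity-time graph (areas below the axis count negative).
0–1 s: ½(10 + -11)(1) = -0.5 m
1–2 s: ½(-11 + 0)(1) = -5.5 m
2–5 s: ½(0 + 8)(3) = 12 m
Net displacement = 6 m

6 m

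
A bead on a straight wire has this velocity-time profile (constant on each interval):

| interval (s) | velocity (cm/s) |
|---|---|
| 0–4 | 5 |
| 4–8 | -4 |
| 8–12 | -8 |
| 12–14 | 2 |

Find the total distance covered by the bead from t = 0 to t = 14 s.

Total distance travelled is ∫|v| dt — sum the magnitudes of each area piece.
0–4 s: |5| × 4 = 20 cm
4–8 s: |-4| × 4 = 16 cm
8–12 s: |-8| × 4 = 32 cm
12–14 s: |2| × 2 = 4 cm
Total distance = 72 cm

72 cm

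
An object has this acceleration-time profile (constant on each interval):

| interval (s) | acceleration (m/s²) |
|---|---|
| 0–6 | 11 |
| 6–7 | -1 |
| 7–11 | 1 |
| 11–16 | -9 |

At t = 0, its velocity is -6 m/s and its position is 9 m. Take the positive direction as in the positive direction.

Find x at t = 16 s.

On each constant-a segment, Δv = aΔt and Δx = v₀Δt + ½aΔt²; chain segment to segment.
0–6 s: v starts -6 m/s; Δx = -6·6 + ½·11·6² = 162 m; v ends 60 m/s.
6–7 s: v starts 60 m/s; Δx = 60·1 + ½·-1·1² = 59.5 m; v ends 59 m/s.
7–11 s: v starts 59 m/s; Δx = 59·4 + ½·1·4² = 244 m; v ends 63 m/s.
11–16 s: v starts 63 m/s; Δx = 63·5 + ½·-9·5² = 202.5 m; v ends 18 m/s.
x(16) = 9 + Σ Δx = 677 m.

677 m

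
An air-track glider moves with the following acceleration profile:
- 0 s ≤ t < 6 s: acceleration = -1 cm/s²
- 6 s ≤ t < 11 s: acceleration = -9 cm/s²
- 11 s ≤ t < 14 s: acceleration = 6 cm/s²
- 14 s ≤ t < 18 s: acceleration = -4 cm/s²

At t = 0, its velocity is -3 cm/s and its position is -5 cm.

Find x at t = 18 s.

On each constant-a segment, Δv = aΔt and Δx = v₀Δt + ½aΔt²; chain segment to segment.
0–6 s: v starts -3 cm/s; Δx = -3·6 + ½·-1·6² = -36 cm; v ends -9 cm/s.
6–11 s: v starts -9 cm/s; Δx = -9·5 + ½·-9·5² = -157.5 cm; v ends -54 cm/s.
11–14 s: v starts -54 cm/s; Δx = -54·3 + ½·6·3² = -135 cm; v ends -36 cm/s.
14–18 s: v starts -36 cm/s; Δx = -36·4 + ½·-4·4² = -176 cm; v ends -52 cm/s.
x(18) = -5 + Σ Δx = -509.5 cm.

-509.5 cm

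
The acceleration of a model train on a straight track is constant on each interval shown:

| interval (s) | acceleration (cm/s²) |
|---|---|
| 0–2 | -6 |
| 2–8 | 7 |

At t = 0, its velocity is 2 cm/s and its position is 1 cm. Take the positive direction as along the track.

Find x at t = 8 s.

On each constant-a segment, Δv = aΔt and Δx = v₀Δt + ½aΔt²; chain segment to segment.
0–2 s: v starts 2 cm/s; Δx = 2·2 + ½·-6·2² = -8 cm; v ends -10 cm/s.
2–8 s: v starts -10 cm/s; Δx = -10·6 + ½·7·6² = 66 cm; v ends 32 cm/s.
x(8) = 1 + Σ Δx = 59 cm.

59 cm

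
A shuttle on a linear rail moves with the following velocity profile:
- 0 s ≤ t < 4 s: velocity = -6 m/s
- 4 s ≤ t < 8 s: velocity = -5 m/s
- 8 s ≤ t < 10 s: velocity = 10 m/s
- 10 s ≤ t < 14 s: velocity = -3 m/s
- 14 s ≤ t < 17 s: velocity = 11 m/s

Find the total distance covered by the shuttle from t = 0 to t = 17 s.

109 m

Total distance travelled is ∫|v| dt — sum the magnitudes of each area piece.
0–4 s: |-6| × 4 = 24 m
4–8 s: |-5| × 4 = 20 m
8–10 s: |10| × 2 = 20 m
10–14 s: |-3| × 4 = 12 m
14–17 s: |11| × 3 = 33 m
Total distance = 109 m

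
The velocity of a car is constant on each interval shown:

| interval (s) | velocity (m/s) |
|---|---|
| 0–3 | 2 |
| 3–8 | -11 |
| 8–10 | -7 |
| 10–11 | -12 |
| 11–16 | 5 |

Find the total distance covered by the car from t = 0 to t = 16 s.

Total distance travelled is ∫|v| dt — sum the magnitudes of each area piece.
0–3 s: |2| × 3 = 6 m
3–8 s: |-11| × 5 = 55 m
8–10 s: |-7| × 2 = 14 m
10–11 s: |-12| × 1 = 12 m
11–16 s: |5| × 5 = 25 m
Total distance = 112 m

112 m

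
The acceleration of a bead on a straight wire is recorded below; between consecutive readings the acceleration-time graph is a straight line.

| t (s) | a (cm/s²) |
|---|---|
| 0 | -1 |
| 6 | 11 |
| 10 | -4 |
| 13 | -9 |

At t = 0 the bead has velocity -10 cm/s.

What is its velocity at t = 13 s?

Δv equals the area under the a-t graph; then v = v₀ + Δv.
0–6 s: ½(-1 + 11)(6) = 30 cm/s
6–10 s: ½(11 + -4)(4) = 14 cm/s
10–13 s: ½(-4 + -9)(3) = -19.5 cm/s
Δv = 24.5 cm/s, so v(13) = -10 + (24.5) = 14.5 cm/s.

14.5 cm/s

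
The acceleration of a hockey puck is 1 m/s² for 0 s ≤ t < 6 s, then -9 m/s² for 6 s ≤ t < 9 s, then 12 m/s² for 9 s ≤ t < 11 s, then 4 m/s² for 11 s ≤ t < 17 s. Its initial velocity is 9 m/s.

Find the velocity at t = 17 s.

36 m/s

Δv equals the area under the a-t graph; then v = v₀ + Δv.
0–6 s: 1 × 6 = 6 m/s
6–9 s: -9 × 3 = -27 m/s
9–11 s: 12 × 2 = 24 m/s
11–17 s: 4 × 6 = 24 m/s
Δv = 27 m/s, so v(17) = 9 + (27) = 36 m/s.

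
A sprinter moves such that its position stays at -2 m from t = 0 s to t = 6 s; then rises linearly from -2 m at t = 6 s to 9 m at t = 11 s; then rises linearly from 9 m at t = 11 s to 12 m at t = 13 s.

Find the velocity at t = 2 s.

Velocity is the slope of the x-t graph on 0–6 s: (-2 − -2)/(6 − 0) = 0 m/s.

0 m/s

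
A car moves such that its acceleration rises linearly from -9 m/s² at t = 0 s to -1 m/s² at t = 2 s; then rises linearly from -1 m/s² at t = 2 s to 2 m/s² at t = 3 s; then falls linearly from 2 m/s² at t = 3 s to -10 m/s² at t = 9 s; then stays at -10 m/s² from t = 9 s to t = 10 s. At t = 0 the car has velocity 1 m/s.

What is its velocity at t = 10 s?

-42.5 m/s

Δv equals the area under the a-t graph; then v = v₀ + Δv.
0–2 s: ½(-9 + -1)(2) = -10 m/s
2–3 s: ½(-1 + 2)(1) = 0.5 m/s
3–9 s: ½(2 + -10)(6) = -24 m/s
9–10 s: -10 × 1 = -10 m/s
Δv = -43.5 m/s, so v(10) = 1 + (-43.5) = -42.5 m/s.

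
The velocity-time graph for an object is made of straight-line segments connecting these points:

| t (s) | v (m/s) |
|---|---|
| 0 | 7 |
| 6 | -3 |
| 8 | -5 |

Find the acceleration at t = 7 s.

Acceleration is the slope of the v-t graph on 6–8 s: (-5 − -3)/(8 − 6) = -1 m/s².

-1 m/s²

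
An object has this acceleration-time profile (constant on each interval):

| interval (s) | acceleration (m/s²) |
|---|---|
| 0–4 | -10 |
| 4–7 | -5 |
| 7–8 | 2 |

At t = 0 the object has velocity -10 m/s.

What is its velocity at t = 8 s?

Δv equals the area under the a-t graph; then v = v₀ + Δv.
0–4 s: -10 × 4 = -40 m/s
4–7 s: -5 × 3 = -15 m/s
7–8 s: 2 × 1 = 2 m/s
Δv = -53 m/s, so v(8) = -10 + (-53) = -63 m/s.

-63 m/s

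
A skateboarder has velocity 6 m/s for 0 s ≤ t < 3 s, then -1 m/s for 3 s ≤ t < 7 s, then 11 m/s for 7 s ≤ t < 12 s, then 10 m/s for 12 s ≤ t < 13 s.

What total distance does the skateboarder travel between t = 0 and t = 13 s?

Total distance travelled is ∫|v| dt — sum the magnitudes of each area piece.
0–3 s: |6| × 3 = 18 m
3–7 s: |-1| × 4 = 4 m
7–12 s: |11| × 5 = 55 m
12–13 s: |10| × 1 = 10 m
Total distance = 87 m

87 m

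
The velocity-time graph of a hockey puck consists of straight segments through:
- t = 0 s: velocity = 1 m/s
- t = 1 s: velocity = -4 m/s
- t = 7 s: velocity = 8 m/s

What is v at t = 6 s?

6 m/s

On 1–7 s the graph is linear from -4 to 8 m/s: v(6) = -4 + (8 − -4)·(6 − 1)/(7 − 1) = 6 m/s.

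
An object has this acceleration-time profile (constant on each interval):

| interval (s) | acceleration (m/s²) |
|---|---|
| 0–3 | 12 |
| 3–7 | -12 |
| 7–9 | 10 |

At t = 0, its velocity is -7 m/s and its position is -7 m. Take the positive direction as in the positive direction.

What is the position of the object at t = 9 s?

28 m

On each constant-a segment, Δv = aΔt and Δx = v₀Δt + ½aΔt²; chain segment to segment.
0–3 s: v starts -7 m/s; Δx = -7·3 + ½·12·3² = 33 m; v ends 29 m/s.
3–7 s: v starts 29 m/s; Δx = 29·4 + ½·-12·4² = 20 m; v ends -19 m/s.
7–9 s: v starts -19 m/s; Δx = -19·2 + ½·10·2² = -18 m; v ends 1 m/s.
x(9) = -7 + Σ Δx = 28 m.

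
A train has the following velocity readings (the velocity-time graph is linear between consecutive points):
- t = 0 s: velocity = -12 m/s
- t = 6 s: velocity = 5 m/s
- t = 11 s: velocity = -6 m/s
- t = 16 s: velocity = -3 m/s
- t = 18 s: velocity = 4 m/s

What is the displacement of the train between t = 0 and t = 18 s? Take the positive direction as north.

Net displacement equals the area under the velocity-time graph (areas below the axis count negative).
0–6 s: ½(-12 + 5)(6) = -21 m
6–11 s: ½(5 + -6)(5) = -2.5 m
11–16 s: ½(-6 + -3)(5) = -22.5 m
16–18 s: ½(-3 + 4)(2) = 1 m
Net displacement = -45 m

-45 m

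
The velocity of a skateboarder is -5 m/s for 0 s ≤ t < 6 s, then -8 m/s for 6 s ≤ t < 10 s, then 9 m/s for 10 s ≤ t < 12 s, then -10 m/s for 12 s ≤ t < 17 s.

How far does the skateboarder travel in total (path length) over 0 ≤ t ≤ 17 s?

Total distance travelled is ∫|v| dt — sum the magnitudes of each area piece.
0–6 s: |-5| × 6 = 30 m
6–10 s: |-8| × 4 = 32 m
10–12 s: |9| × 2 = 18 m
12–17 s: |-10| × 5 = 50 m
Total distance = 130 m

130 m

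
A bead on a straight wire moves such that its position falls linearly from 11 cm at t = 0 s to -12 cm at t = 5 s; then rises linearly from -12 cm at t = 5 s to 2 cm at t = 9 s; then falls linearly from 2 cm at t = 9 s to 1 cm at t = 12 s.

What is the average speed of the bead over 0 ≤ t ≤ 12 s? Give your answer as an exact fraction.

19/6 cm/s

Average speed = (total path length)/(elapsed time); on a piecewise-linear x-t graph the path length is Σ|Δx|.
0–5 s: |Δx| = |-12 − 11| = 23 cm
5–9 s: |Δx| = |2 − -12| = 14 cm
9–12 s: |Δx| = |1 − 2| = 1 cm
Total path = 38 cm; average speed = 38/12 = 19/6 cm/s.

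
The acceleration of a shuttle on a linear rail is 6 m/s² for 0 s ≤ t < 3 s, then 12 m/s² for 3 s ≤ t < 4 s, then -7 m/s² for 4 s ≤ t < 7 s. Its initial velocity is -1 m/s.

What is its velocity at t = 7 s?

Δv equals the area under the a-t graph; then v = v₀ + Δv.
0–3 s: 6 × 3 = 18 m/s
3–4 s: 12 × 1 = 12 m/s
4–7 s: -7 × 3 = -21 m/s
Δv = 9 m/s, so v(7) = -1 + (9) = 8 m/s.

8 m/s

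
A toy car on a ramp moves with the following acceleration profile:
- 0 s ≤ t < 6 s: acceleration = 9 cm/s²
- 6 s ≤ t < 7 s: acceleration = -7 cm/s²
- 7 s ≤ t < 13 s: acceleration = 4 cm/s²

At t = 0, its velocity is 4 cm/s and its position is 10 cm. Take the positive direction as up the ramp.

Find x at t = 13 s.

628.5 cm

On each constant-a segment, Δv = aΔt and Δx = v₀Δt + ½aΔt²; chain segment to segment.
0–6 s: v starts 4 cm/s; Δx = 4·6 + ½·9·6² = 186 cm; v ends 58 cm/s.
6–7 s: v starts 58 cm/s; Δx = 58·1 + ½·-7·1² = 54.5 cm; v ends 51 cm/s.
7–13 s: v starts 51 cm/s; Δx = 51·6 + ½·4·6² = 378 cm; v ends 75 cm/s.
x(13) = 10 + Σ Δx = 628.5 cm.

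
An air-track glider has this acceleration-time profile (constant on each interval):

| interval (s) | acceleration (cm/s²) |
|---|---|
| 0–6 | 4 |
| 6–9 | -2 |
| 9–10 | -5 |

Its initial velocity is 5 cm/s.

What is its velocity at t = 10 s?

Δv equals the area under the a-t graph; then v = v₀ + Δv.
0–6 s: 4 × 6 = 24 cm/s
6–9 s: -2 × 3 = -6 cm/s
9–10 s: -5 × 1 = -5 cm/s
Δv = 13 cm/s, so v(10) = 5 + (13) = 18 cm/s.

18 cm/s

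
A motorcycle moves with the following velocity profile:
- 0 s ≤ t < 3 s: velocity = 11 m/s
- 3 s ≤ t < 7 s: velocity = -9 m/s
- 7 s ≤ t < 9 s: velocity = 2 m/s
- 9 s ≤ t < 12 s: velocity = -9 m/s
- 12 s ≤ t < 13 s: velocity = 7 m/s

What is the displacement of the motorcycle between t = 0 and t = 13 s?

Net displacement equals the area under the velocity-time graph (areas below the axis count negative).
0–3 s: 11 × 3 = 33 m
3–7 s: -9 × 4 = -36 m
7–9 s: 2 × 2 = 4 m
9–12 s: -9 × 3 = -27 m
12–13 s: 7 × 1 = 7 m
Net displacement = -19 m

-19 m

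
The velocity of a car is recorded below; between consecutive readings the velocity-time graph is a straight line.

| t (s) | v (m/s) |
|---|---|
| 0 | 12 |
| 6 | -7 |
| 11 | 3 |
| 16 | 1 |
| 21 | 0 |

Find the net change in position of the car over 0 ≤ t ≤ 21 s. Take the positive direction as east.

Displacement is the signed area under the v-t curve.
0–6 s: ½(12 + -7)(6) = 15 m
6–11 s: ½(-7 + 3)(5) = -10 m
11–16 s: ½(3 + 1)(5) = 10 m
16–21 s: ½(1 + 0)(5) = 2.5 m
Net displacement = 17.5 m

17.5 m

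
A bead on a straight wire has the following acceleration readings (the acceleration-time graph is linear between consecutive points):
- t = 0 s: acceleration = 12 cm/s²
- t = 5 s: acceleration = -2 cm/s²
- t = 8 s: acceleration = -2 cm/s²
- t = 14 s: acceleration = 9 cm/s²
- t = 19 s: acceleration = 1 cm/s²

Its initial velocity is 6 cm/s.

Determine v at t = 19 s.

Δv equals the area under the a-t graph; then v = v₀ + Δv.
0–5 s: ½(12 + -2)(5) = 25 cm/s
5–8 s: -2 × 3 = -6 cm/s
8–14 s: ½(-2 + 9)(6) = 21 cm/s
14–19 s: ½(9 + 1)(5) = 25 cm/s
Δv = 65 cm/s, so v(19) = 6 + (65) = 71 cm/s.

71 cm/s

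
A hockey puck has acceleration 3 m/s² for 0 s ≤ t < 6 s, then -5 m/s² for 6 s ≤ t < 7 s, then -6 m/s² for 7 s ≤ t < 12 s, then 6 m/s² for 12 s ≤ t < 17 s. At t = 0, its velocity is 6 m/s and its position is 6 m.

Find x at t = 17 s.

157.5 m

On each constant-a segment, Δv = aΔt and Δx = v₀Δt + ½aΔt²; chain segment to segment.
0–6 s: v starts 6 m/s; Δx = 6·6 + ½·3·6² = 90 m; v ends 24 m/s.
6–7 s: v starts 24 m/s; Δx = 24·1 + ½·-5·1² = 21.5 m; v ends 19 m/s.
7–12 s: v starts 19 m/s; Δx = 19·5 + ½·-6·5² = 20 m; v ends -11 m/s.
12–17 s: v starts -11 m/s; Δx = -11·5 + ½·6·5² = 20 m; v ends 19 m/s.
x(17) = 6 + Σ Δx = 157.5 m.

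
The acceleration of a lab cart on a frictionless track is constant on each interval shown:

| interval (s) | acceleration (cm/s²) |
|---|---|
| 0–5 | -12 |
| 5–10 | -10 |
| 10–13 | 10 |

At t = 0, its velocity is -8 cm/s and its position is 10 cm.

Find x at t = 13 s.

On each constant-a segment, Δv = aΔt and Δx = v₀Δt + ½aΔt²; chain segment to segment.
0–5 s: v starts -8 cm/s; Δx = -8·5 + ½·-12·5² = -190 cm; v ends -68 cm/s.
5–10 s: v starts -68 cm/s; Δx = -68·5 + ½·-10·5² = -465 cm; v ends -118 cm/s.
10–13 s: v starts -118 cm/s; Δx = -118·3 + ½·10·3² = -309 cm; v ends -88 cm/s.
x(13) = 10 + Σ Δx = -954 cm.

-954 cm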